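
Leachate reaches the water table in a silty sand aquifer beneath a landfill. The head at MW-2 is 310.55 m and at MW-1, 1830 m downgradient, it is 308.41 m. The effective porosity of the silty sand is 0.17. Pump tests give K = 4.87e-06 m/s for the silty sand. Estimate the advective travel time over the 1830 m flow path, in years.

1730

Convert K: 4.87e-06 m/s × 86400 = 0.4208 m/day.
Hydraulic gradient i = (310.55 − 308.41) / 1830 = 2.14 / 1830 = 0.001169.
Darcy flux q = K · i = 0.4208 × 0.001169 = 0.0004920 m/day.
Seepage velocity v = q / n_e = 0.0004920 / 0.17 = 0.002894 m/day.
Travel time t = L / v = 1830 / 0.002894 = 6.323e+05 days = 1731 years.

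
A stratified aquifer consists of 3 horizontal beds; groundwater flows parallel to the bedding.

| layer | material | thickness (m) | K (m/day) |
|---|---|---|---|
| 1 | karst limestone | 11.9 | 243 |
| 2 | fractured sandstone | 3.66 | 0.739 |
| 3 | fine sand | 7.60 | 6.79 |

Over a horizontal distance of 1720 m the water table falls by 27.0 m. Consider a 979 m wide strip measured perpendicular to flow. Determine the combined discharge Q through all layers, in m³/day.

45300

Flow is parallel to layering, so each bed carries its own Darcy discharge and the transmissivities add.
Σ(K_i·b_i) = 243×11.9 + 0.739×3.66 + 6.79×7.60 = 2946 m²/day.
Hydraulic gradient i = Δh / L = 27.0 / 1720 = 0.01570.
Q = Σ(K_i·b_i) · W · i = 2946 × 979 × 0.01570 = 45274 m³/day.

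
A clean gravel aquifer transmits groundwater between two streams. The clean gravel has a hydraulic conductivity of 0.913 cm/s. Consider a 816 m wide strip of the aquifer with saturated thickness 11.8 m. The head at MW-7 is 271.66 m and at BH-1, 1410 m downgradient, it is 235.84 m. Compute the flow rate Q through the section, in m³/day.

193000

Convert K: 0.913 cm/s × 864 = 788.8 m/day.
Cross-sectional area A = 816 × 11.8 = 9629 m².
Hydraulic gradient i = (271.66 − 235.84) / 1410 = 35.82 / 1410 = 0.02540.
Darcy's law: Q = K · A · i = 788.8 × 9629 × 0.02540 = 1.930e+05 m³/day.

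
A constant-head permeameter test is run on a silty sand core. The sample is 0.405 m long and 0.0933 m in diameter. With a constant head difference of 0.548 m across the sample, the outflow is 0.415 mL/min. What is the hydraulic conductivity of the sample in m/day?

Cross-sectional area A = π·(d/2)² = π × (0.0933/2)² = 0.006837 m².
Convert discharge: 0.415 mL/min = 6.917e-09 m³/s.
Darcy's law rearranged: K = Q·L / (A·Δh) = 6.917e-09 × 0.405 / (0.006837 × 0.548) = 7.477e-07 m/s = 0.06460 m/day.

0.0646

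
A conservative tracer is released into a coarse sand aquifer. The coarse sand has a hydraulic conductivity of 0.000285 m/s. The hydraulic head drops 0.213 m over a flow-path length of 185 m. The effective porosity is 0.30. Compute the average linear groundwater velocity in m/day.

Convert K: 0.000285 m/s × 86400 = 24.62 m/day.
Hydraulic gradient i = Δh / L = 0.213 / 185 = 0.001151.
Darcy flux q = K · i = 24.62 × 0.001151 = 0.02835 m/day.
Seepage velocity v = q / n_e = 0.02835 / 0.30 = 0.09450 m/day.

0.0945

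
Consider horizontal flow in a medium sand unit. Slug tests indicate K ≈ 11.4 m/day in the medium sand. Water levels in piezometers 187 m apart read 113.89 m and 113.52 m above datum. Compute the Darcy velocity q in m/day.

Hydraulic gradient i = (113.89 − 113.52) / 187 = 0.37 / 187 = 0.001979.
Specific discharge q = K · i = 11.40 × 0.001979 = 0.02256 m/day.

0.0226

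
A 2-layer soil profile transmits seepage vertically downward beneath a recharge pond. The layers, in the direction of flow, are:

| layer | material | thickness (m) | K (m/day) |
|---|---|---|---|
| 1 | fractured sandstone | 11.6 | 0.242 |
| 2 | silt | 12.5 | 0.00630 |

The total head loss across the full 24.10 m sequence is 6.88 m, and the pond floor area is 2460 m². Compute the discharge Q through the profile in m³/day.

Flow is perpendicular to layering, so the layers act in series and the equivalent K is the thickness-weighted harmonic mean.
Total thickness L = 11.6 + 12.5 = 24.10 m.
Σ(b_i/K_i) = 11.6/0.242 + 12.5/0.00630 = 2032 d.
K_eq = L / Σ(b_i/K_i) = 24.10 / 2032 = 0.01186 m/day.
Q = K_eq · A · (Δh/L) = 0.01186 × 2460 × (6.88/24.10) = 8.329 m³/day.

8.33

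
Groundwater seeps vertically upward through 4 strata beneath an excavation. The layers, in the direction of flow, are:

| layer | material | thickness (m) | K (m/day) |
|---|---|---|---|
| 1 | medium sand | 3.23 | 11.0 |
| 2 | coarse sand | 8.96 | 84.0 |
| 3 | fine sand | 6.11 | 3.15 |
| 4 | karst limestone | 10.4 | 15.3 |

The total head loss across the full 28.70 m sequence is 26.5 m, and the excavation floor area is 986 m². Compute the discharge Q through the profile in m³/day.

8650

Flow is perpendicular to layering, so the layers act in series and the equivalent K is the thickness-weighted harmonic mean.
Total thickness L = 3.23 + 8.96 + 6.11 + 10.4 = 28.70 m.
Σ(b_i/K_i) = 3.23/11.0 + 8.96/84.0 + 6.11/3.15 + 10.4/15.3 = 3.020 d.
K_eq = L / Σ(b_i/K_i) = 28.70 / 3.020 = 9.504 m/day.
Q = K_eq · A · (Δh/L) = 9.504 × 986 × (26.5/28.70) = 8653 m³/day.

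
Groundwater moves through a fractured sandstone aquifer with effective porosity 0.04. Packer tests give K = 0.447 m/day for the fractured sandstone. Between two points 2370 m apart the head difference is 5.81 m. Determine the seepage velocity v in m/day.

0.0274

Hydraulic gradient i = Δh / L = 5.81 / 2370 = 0.002451.
Darcy flux q = K · i = 0.4470 × 0.002451 = 0.001096 m/day.
Seepage velocity v = q / n_e = 0.001096 / 0.04 = 0.02740 m/day.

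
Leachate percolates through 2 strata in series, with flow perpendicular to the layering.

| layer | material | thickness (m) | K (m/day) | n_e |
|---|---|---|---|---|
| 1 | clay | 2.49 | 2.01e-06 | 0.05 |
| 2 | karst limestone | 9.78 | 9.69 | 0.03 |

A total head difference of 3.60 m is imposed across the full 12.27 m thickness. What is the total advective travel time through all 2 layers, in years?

394

With flow normal to the layers, continuity requires the same specific discharge q through every layer.
Σ(b_i/K_i) = 2.49/2.01e-06 + 9.78/9.69 = 1.239e+06 d.
q = Δh / Σ(b_i/K_i) = 3.60 / 1.239e+06 = 2.906e-06 m/day.
In each layer the seepage velocity is v_i = q/n_i, so the layer transit time is t_i = b_i·n_i / q:
  layer 1 (clay): t_1 = 2.49 × 0.05 / 2.906e-06 = 42842 d
  layer 2 (karst limestone): t_2 = 9.78 × 0.03 / 2.906e-06 = 1.010e+05 d
Total t = Σ t_i = 1.438e+05 days = 393.7 years.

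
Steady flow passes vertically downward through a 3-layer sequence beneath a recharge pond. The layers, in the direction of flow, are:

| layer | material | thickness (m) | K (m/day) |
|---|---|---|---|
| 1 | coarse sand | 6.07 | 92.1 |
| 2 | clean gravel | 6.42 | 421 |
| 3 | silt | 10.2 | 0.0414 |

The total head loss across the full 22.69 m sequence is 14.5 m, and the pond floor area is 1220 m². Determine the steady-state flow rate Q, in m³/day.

Flow is perpendicular to layering, so the layers act in series and the equivalent K is the thickness-weighted harmonic mean.
Total thickness L = 6.07 + 6.42 + 10.2 = 22.69 m.
Σ(b_i/K_i) = 6.07/92.1 + 6.42/421 + 10.2/0.0414 = 246.5 d.
K_eq = L / Σ(b_i/K_i) = 22.69 / 246.5 = 0.09206 m/day.
Q = K_eq · A · (Δh/L) = 0.09206 × 1220 × (14.5/22.69) = 71.78 m³/day.

71.8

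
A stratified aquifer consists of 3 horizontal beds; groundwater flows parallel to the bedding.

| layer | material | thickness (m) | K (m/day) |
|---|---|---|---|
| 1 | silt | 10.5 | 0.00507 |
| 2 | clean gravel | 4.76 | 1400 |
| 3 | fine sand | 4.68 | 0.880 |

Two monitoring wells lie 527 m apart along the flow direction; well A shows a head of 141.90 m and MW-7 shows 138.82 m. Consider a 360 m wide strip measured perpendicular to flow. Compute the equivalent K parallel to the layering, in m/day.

334

Flow is parallel to layering, so each bed carries its own Darcy discharge and the transmissivities add.
Σ(K_i·b_i) = 0.00507×10.5 + 1400×4.76 + 0.880×4.68 = 6668 m²/day.
Total thickness b = 19.94 m, so K_eq = Σ(K_i·b_i)/b = 334.4 m/day.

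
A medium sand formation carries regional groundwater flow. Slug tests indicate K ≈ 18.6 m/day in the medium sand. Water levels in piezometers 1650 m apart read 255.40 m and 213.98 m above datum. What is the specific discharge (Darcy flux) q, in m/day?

Hydraulic gradient i = (255.40 − 213.98) / 1650 = 41.42 / 1650 = 0.02510.
Specific discharge q = K · i = 18.60 × 0.02510 = 0.4669 m/day.

0.467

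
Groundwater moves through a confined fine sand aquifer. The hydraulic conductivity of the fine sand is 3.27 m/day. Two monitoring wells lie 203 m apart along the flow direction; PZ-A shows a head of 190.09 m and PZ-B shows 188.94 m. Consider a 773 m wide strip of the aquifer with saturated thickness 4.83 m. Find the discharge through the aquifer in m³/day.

Cross-sectional area A = 773 × 4.83 = 3734 m².
Hydraulic gradient i = (190.09 − 188.94) / 203 = 1.15 / 203 = 0.005665.
Darcy's law: Q = K · A · i = 3.270 × 3734 × 0.005665 = 69.16 m³/day.

69.2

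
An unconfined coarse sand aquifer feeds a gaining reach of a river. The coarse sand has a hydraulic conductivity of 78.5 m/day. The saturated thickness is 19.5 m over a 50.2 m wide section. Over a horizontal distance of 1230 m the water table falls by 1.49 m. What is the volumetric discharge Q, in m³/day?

Cross-sectional area A = 50.2 × 19.5 = 978.9 m².
Hydraulic gradient i = Δh / L = 1.49 / 1230 = 0.001211.
Darcy's law: Q = K · A · i = 78.50 × 978.9 × 0.001211 = 93.09 m³/day.

93.1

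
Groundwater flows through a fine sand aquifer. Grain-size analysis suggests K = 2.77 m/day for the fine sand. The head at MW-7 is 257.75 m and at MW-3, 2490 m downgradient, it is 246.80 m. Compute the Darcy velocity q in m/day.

Hydraulic gradient i = (257.75 − 246.80) / 2490 = 10.95 / 2490 = 0.004398.
Specific discharge q = K · i = 2.770 × 0.004398 = 0.01218 m/day.

0.0122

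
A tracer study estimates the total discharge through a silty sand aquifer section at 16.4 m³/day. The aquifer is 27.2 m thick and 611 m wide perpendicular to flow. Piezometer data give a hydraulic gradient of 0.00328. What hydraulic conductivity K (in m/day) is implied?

Cross-sectional area A = 611 × 27.2 = 16619 m².
Hydraulic gradient i = 0.00328.
From Q = K·A·i, K = Q / (A·i) = 16.4 / (16619 × 0.003280) = 0.3009 m/day.

0.301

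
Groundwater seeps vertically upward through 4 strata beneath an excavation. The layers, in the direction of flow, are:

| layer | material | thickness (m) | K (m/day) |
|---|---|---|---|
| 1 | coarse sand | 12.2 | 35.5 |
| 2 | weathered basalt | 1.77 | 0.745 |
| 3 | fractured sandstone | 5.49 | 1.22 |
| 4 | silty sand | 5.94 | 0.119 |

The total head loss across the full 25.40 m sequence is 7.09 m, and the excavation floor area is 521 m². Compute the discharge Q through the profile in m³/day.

64.7

Flow is perpendicular to layering, so the layers act in series and the equivalent K is the thickness-weighted harmonic mean.
Total thickness L = 12.2 + 1.77 + 5.49 + 5.94 = 25.40 m.
Σ(b_i/K_i) = 12.2/35.5 + 1.77/0.745 + 5.49/1.22 + 5.94/0.119 = 57.14 d.
K_eq = L / Σ(b_i/K_i) = 25.40 / 57.14 = 0.4446 m/day.
Q = K_eq · A · (Δh/L) = 0.4446 × 521 × (7.09/25.40) = 64.65 m³/day.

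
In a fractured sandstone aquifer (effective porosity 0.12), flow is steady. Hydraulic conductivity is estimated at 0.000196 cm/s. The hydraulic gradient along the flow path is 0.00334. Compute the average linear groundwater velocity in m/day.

Convert K: 0.000196 cm/s × 864 = 0.1693 m/day.
Hydraulic gradient i = 0.00334.
Darcy flux q = K · i = 0.1693 × 0.003340 = 0.0005656 m/day.
Seepage velocity v = q / n_e = 0.0005656 / 0.12 = 0.004713 m/day.

0.00471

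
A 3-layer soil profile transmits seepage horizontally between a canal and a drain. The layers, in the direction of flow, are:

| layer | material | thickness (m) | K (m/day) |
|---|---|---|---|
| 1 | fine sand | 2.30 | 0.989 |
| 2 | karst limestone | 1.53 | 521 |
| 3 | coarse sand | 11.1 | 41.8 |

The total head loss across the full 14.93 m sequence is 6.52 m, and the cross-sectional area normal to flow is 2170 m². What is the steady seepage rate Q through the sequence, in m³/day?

Flow is perpendicular to layering, so the layers act in series and the equivalent K is the thickness-weighted harmonic mean.
Total thickness L = 2.30 + 1.53 + 11.1 = 14.93 m.
Σ(b_i/K_i) = 2.30/0.989 + 1.53/521 + 11.1/41.8 = 2.594 d.
K_eq = L / Σ(b_i/K_i) = 14.93 / 2.594 = 5.755 m/day.
Q = K_eq · A · (Δh/L) = 5.755 × 2170 × (6.52/14.93) = 5454 m³/day.

5450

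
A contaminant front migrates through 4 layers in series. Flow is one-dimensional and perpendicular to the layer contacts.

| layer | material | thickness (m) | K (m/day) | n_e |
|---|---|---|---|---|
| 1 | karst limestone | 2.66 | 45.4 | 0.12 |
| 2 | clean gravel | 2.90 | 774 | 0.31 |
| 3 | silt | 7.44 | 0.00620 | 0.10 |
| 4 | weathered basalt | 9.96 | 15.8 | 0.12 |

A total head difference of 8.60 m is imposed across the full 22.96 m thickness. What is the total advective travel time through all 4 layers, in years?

1.21

With flow normal to the layers, continuity requires the same specific discharge q through every layer.
Σ(b_i/K_i) = 2.66/45.4 + 2.90/774 + 7.44/0.00620 + 9.96/15.8 = 1201 d.
q = Δh / Σ(b_i/K_i) = 8.60 / 1201 = 0.007163 m/day.
In each layer the seepage velocity is v_i = q/n_i, so the layer transit time is t_i = b_i·n_i / q:
  layer 1 (karst limestone): t_1 = 2.66 × 0.12 / 0.007163 = 44.57 d
  layer 2 (clean gravel): t_2 = 2.90 × 0.31 / 0.007163 = 125.5 d
  layer 3 (silt): t_3 = 7.44 × 0.10 / 0.007163 = 103.9 d
  layer 4 (weathered basalt): t_4 = 9.96 × 0.12 / 0.007163 = 166.9 d
Total t = Σ t_i = 440.8 days = 1.207 years.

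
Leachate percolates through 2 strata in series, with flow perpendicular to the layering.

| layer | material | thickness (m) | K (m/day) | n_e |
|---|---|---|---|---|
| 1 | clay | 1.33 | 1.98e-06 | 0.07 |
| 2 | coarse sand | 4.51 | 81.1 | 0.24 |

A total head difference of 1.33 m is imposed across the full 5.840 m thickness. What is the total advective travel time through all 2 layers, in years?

With flow normal to the layers, continuity requires the same specific discharge q through every layer.
Σ(b_i/K_i) = 1.33/1.98e-06 + 4.51/81.1 = 6.717e+05 d.
q = Δh / Σ(b_i/K_i) = 1.33 / 6.717e+05 = 1.980e-06 m/day.
In each layer the seepage velocity is v_i = q/n_i, so the layer transit time is t_i = b_i·n_i / q:
  layer 1 (clay): t_1 = 1.33 × 0.07 / 1.980e-06 = 47020 d
  layer 2 (coarse sand): t_2 = 4.51 × 0.24 / 1.980e-06 = 5.467e+05 d
Total t = Σ t_i = 5.937e+05 days = 1625 years.

1630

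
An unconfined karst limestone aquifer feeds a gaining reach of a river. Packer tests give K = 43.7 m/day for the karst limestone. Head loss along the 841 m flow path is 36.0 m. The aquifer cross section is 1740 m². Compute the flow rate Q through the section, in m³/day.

3250

Hydraulic gradient i = Δh / L = 36.0 / 841 = 0.04281.
Darcy's law: Q = K · A · i = 43.70 × 1740 × 0.04281 = 3255 m³/day.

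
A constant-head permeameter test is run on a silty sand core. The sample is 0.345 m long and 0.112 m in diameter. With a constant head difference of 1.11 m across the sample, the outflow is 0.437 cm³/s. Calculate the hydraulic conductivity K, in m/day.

1.19

Cross-sectional area A = π·(d/2)² = π × (0.112/2)² = 0.009852 m².
Convert discharge: 0.437 cm³/s = 4.370e-07 m³/s.
Darcy's law rearranged: K = Q·L / (A·Δh) = 4.370e-07 × 0.345 / (0.009852 × 1.11) = 1.379e-05 m/s = 1.191 m/day.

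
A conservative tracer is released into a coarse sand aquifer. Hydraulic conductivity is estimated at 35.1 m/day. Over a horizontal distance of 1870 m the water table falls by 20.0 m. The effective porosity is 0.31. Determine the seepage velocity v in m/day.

Hydraulic gradient i = Δh / L = 20.0 / 1870 = 0.01070.
Darcy flux q = K · i = 35.10 × 0.01070 = 0.3754 m/day.
Seepage velocity v = q / n_e = 0.3754 / 0.31 = 1.211 m/day.

1.21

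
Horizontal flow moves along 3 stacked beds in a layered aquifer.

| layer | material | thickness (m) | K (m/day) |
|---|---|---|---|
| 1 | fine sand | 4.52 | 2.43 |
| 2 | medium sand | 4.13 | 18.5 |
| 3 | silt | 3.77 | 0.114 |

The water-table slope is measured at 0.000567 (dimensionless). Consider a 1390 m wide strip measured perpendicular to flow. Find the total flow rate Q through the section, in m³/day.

Flow is parallel to layering, so each bed carries its own Darcy discharge and the transmissivities add.
Σ(K_i·b_i) = 2.43×4.52 + 18.5×4.13 + 0.114×3.77 = 87.82 m²/day.
Hydraulic gradient i = 0.000567.
Q = Σ(K_i·b_i) · W · i = 87.82 × 1390 × 0.0005670 = 69.21 m³/day.

69.2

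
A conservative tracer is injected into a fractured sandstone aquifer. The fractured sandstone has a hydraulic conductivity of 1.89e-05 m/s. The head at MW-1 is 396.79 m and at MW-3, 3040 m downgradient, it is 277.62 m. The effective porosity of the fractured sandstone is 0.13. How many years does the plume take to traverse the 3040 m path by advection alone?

Convert K: 1.89e-05 m/s × 86400 = 1.633 m/day.
Hydraulic gradient i = (396.79 − 277.62) / 3040 = 119.17 / 3040 = 0.03920.
Darcy flux q = K · i = 1.633 × 0.03920 = 0.06401 m/day.
Seepage velocity v = q / n_e = 0.06401 / 0.13 = 0.4924 m/day.
Travel time t = L / v = 3040 / 0.4924 = 6174 days = 16.90 years.

16.9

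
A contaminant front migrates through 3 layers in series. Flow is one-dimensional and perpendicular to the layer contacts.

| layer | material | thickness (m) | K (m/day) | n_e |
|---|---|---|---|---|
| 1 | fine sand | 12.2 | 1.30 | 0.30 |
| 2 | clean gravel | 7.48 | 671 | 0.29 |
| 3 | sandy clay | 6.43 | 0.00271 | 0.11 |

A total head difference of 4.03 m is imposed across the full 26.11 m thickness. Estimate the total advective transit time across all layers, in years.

10.6

With flow normal to the layers, continuity requires the same specific discharge q through every layer.
Σ(b_i/K_i) = 12.2/1.30 + 7.48/671 + 6.43/0.00271 = 2382 d.
q = Δh / Σ(b_i/K_i) = 4.03 / 2382 = 0.001692 m/day.
In each layer the seepage velocity is v_i = q/n_i, so the layer transit time is t_i = b_i·n_i / q:
  layer 1 (fine sand): t_1 = 12.2 × 0.30 / 0.001692 = 2163 d
  layer 2 (clean gravel): t_2 = 7.48 × 0.29 / 0.001692 = 1282 d
  layer 3 (sandy clay): t_3 = 6.43 × 0.11 / 0.001692 = 418.1 d
Total t = Σ t_i = 3864 days = 10.58 years.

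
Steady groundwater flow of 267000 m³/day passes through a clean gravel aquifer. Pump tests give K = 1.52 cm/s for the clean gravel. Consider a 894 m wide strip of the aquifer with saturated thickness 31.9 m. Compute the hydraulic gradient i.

Convert K: 1.52 cm/s × 864 = 1313 m/day.
Cross-sectional area A = 894 × 31.9 = 28519 m².
From Q = K·A·i, i = Q / (K·A) = 267000 / (1313 × 28519) = 0.007129.

0.00713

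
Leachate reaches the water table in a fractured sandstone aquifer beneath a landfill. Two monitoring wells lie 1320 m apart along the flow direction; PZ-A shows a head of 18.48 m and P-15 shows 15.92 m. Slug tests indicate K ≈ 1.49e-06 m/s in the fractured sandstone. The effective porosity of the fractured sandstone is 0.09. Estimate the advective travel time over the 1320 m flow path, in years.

Convert K: 1.49e-06 m/s × 86400 = 0.1287 m/day.
Hydraulic gradient i = (18.48 − 15.92) / 1320 = 2.56 / 1320 = 0.001939.
Darcy flux q = K · i = 0.1287 × 0.001939 = 0.0002497 m/day.
Seepage velocity v = q / n_e = 0.0002497 / 0.09 = 0.002774 m/day.
Travel time t = L / v = 1320 / 0.002774 = 4.758e+05 days = 1303 years.

1300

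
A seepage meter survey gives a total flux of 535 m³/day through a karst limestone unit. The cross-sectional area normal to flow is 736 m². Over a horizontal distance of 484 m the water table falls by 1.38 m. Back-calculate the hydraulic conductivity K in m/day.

Hydraulic gradient i = Δh / L = 1.38 / 484 = 0.002851.
From Q = K·A·i, K = Q / (A·i) = 535 / (736.0 × 0.002851) = 254.9 m/day.

255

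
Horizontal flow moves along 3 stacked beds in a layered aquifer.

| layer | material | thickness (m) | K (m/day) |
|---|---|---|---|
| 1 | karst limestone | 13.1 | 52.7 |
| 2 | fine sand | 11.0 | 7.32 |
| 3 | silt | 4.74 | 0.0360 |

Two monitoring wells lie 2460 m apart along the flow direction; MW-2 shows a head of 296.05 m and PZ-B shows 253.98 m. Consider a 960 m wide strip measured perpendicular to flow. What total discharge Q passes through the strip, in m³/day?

12700

Flow is parallel to layering, so each bed carries its own Darcy discharge and the transmissivities add.
Σ(K_i·b_i) = 52.7×13.1 + 7.32×11.0 + 0.0360×4.74 = 771.1 m²/day.
Hydraulic gradient i = (296.05 − 253.98) / 2460 = 42.07 / 2460 = 0.01710.
Q = Σ(K_i·b_i) · W · i = 771.1 × 960 × 0.01710 = 12659 m³/day.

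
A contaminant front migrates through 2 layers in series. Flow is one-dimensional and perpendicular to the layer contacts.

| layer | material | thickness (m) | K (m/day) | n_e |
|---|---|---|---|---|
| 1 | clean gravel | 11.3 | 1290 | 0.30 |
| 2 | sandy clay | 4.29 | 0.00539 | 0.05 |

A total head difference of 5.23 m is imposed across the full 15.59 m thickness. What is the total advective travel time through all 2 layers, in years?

1.50

With flow normal to the layers, continuity requires the same specific discharge q through every layer.
Σ(b_i/K_i) = 11.3/1290 + 4.29/0.00539 = 795.9 d.
q = Δh / Σ(b_i/K_i) = 5.23 / 795.9 = 0.006571 m/day.
In each layer the seepage velocity is v_i = q/n_i, so the layer transit time is t_i = b_i·n_i / q:
  layer 1 (clean gravel): t_1 = 11.3 × 0.30 / 0.006571 = 515.9 d
  layer 2 (sandy clay): t_2 = 4.29 × 0.05 / 0.006571 = 32.64 d
Total t = Σ t_i = 548.6 days = 1.502 years.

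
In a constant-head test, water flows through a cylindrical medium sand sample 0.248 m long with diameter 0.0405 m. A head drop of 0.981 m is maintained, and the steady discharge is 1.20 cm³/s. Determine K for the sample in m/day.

Cross-sectional area A = π·(d/2)² = π × (0.0405/2)² = 0.001288 m².
Convert discharge: 1.20 cm³/s = 1.200e-06 m³/s.
Darcy's law rearranged: K = Q·L / (A·Δh) = 1.200e-06 × 0.248 / (0.001288 × 0.981) = 0.0002355 m/s = 20.35 m/day.

20.3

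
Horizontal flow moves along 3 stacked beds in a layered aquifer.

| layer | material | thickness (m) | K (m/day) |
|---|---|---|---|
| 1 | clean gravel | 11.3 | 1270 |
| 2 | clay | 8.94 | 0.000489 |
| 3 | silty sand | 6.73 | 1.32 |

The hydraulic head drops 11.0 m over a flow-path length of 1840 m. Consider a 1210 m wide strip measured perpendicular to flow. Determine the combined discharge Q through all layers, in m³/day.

104000

Flow is parallel to layering, so each bed carries its own Darcy discharge and the transmissivities add.
Σ(K_i·b_i) = 1270×11.3 + 0.000489×8.94 + 1.32×6.73 = 14360 m²/day.
Hydraulic gradient i = Δh / L = 11.0 / 1840 = 0.005978.
Q = Σ(K_i·b_i) · W · i = 14360 × 1210 × 0.005978 = 1.039e+05 m³/day.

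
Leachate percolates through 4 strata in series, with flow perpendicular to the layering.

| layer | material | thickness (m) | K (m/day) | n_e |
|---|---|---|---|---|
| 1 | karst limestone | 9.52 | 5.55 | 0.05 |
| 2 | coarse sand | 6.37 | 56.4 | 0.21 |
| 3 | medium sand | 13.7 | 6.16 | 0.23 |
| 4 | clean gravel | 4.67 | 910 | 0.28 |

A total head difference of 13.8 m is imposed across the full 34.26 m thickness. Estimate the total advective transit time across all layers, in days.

With flow normal to the layers, continuity requires the same specific discharge q through every layer.
Σ(b_i/K_i) = 9.52/5.55 + 6.37/56.4 + 13.7/6.16 + 4.67/910 = 4.057 d.
q = Δh / Σ(b_i/K_i) = 13.8 / 4.057 = 3.401 m/day.
In each layer the seepage velocity is v_i = q/n_i, so the layer transit time is t_i = b_i·n_i / q:
  layer 1 (karst limestone): t_1 = 9.52 × 0.05 / 3.401 = 0.1400 d
  layer 2 (coarse sand): t_2 = 6.37 × 0.21 / 3.401 = 0.3933 d
  layer 3 (medium sand): t_3 = 13.7 × 0.23 / 3.401 = 0.9264 d
  layer 4 (clean gravel): t_4 = 4.67 × 0.28 / 3.401 = 0.3845 d
Total t = Σ t_i = 1.844 days.

1.84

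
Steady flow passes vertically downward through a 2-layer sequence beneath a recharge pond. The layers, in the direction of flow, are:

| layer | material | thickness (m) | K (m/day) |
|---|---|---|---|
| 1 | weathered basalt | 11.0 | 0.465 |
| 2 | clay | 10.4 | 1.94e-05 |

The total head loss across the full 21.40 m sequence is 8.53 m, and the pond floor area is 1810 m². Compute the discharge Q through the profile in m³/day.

Flow is perpendicular to layering, so the layers act in series and the equivalent K is the thickness-weighted harmonic mean.
Total thickness L = 11.0 + 10.4 = 21.40 m.
Σ(b_i/K_i) = 11.0/0.465 + 10.4/1.94e-05 = 5.361e+05 d.
K_eq = L / Σ(b_i/K_i) = 21.40 / 5.361e+05 = 3.992e-05 m/day.
Q = K_eq · A · (Δh/L) = 3.992e-05 × 1810 × (8.53/21.40) = 0.02880 m³/day.

0.0288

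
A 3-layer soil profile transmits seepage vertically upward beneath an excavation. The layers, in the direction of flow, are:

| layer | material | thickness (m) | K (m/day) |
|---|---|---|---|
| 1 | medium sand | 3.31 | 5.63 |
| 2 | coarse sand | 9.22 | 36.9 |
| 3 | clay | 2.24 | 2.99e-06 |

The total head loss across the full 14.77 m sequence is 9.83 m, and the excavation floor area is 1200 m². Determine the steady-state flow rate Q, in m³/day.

Flow is perpendicular to layering, so the layers act in series and the equivalent K is the thickness-weighted harmonic mean.
Total thickness L = 3.31 + 9.22 + 2.24 = 14.77 m.
Σ(b_i/K_i) = 3.31/5.63 + 9.22/36.9 + 2.24/2.99e-06 = 7.492e+05 d.
K_eq = L / Σ(b_i/K_i) = 14.77 / 7.492e+05 = 1.972e-05 m/day.
Q = K_eq · A · (Δh/L) = 1.972e-05 × 1200 × (9.83/14.77) = 0.01575 m³/day.

0.0157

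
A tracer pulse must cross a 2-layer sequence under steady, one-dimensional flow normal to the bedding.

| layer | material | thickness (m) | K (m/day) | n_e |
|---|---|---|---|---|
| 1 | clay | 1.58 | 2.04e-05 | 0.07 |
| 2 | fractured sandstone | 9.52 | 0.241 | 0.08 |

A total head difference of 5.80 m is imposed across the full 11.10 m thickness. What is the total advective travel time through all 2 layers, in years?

31.9

With flow normal to the layers, continuity requires the same specific discharge q through every layer.
Σ(b_i/K_i) = 1.58/2.04e-05 + 9.52/0.241 = 77490 d.
q = Δh / Σ(b_i/K_i) = 5.80 / 77490 = 7.485e-05 m/day.
In each layer the seepage velocity is v_i = q/n_i, so the layer transit time is t_i = b_i·n_i / q:
  layer 1 (clay): t_1 = 1.58 × 0.07 / 7.485e-05 = 1478 d
  layer 2 (fractured sandstone): t_2 = 9.52 × 0.08 / 7.485e-05 = 10175 d
Total t = Σ t_i = 11653 days = 31.90 years.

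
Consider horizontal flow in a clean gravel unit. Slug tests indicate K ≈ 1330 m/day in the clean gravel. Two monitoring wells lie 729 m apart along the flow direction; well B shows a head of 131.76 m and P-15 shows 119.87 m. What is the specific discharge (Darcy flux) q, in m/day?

Hydraulic gradient i = (131.76 − 119.87) / 729 = 11.89 / 729 = 0.01631.
Specific discharge q = K · i = 1330 × 0.01631 = 21.69 m/day.

21.7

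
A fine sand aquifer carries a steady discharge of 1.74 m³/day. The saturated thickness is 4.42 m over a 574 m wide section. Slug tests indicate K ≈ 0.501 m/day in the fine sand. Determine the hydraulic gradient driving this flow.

Cross-sectional area A = 574 × 4.42 = 2537 m².
From Q = K·A·i, i = Q / (K·A) = 1.74 / (0.5010 × 2537) = 0.001369.

0.00137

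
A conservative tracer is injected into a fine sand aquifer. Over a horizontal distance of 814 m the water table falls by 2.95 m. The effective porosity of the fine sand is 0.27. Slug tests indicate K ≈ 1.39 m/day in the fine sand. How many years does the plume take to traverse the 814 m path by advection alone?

119

Hydraulic gradient i = Δh / L = 2.95 / 814 = 0.003624.
Darcy flux q = K · i = 1.390 × 0.003624 = 0.005037 m/day.
Seepage velocity v = q / n_e = 0.005037 / 0.27 = 0.01866 m/day.
Travel time t = L / v = 814 / 0.01866 = 43629 days = 119.4 years.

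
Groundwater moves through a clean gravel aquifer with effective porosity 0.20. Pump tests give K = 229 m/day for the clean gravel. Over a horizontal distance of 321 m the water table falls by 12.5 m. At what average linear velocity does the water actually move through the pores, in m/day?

Hydraulic gradient i = Δh / L = 12.5 / 321 = 0.03894.
Darcy flux q = K · i = 229.0 × 0.03894 = 8.917 m/day.
Seepage velocity v = q / n_e = 8.917 / 0.20 = 44.59 m/day.

44.6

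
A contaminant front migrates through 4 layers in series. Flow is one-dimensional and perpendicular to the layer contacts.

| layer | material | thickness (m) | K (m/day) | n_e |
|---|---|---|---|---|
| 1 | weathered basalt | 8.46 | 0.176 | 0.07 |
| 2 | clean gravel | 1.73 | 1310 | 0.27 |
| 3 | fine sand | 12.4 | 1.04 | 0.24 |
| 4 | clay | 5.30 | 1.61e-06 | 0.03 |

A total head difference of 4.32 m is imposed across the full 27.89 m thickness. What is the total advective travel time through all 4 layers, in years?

With flow normal to the layers, continuity requires the same specific discharge q through every layer.
Σ(b_i/K_i) = 8.46/0.176 + 1.73/1310 + 12.4/1.04 + 5.30/1.61e-06 = 3.292e+06 d.
q = Δh / Σ(b_i/K_i) = 4.32 / 3.292e+06 = 1.312e-06 m/day.
In each layer the seepage velocity is v_i = q/n_i, so the layer transit time is t_i = b_i·n_i / q:
  layer 1 (weathered basalt): t_1 = 8.46 × 0.07 / 1.312e-06 = 4.513e+05 d
  layer 2 (clean gravel): t_2 = 1.73 × 0.27 / 1.312e-06 = 3.559e+05 d
  layer 3 (fine sand): t_3 = 12.4 × 0.24 / 1.312e-06 = 2.268e+06 d
  layer 4 (clay): t_4 = 5.30 × 0.03 / 1.312e-06 = 1.212e+05 d
Total t = Σ t_i = 3.196e+06 days = 8751 years.

8750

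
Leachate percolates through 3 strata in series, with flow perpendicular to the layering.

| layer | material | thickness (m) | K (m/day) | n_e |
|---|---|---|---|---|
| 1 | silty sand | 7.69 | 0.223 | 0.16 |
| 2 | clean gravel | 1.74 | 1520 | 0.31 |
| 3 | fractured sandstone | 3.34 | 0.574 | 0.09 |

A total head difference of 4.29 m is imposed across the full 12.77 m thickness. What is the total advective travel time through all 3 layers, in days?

19.5

With flow normal to the layers, continuity requires the same specific discharge q through every layer.
Σ(b_i/K_i) = 7.69/0.223 + 1.74/1520 + 3.34/0.574 = 40.30 d.
q = Δh / Σ(b_i/K_i) = 4.29 / 40.30 = 0.1064 m/day.
In each layer the seepage velocity is v_i = q/n_i, so the layer transit time is t_i = b_i·n_i / q:
  layer 1 (silty sand): t_1 = 7.69 × 0.16 / 0.1064 = 11.56 d
  layer 2 (clean gravel): t_2 = 1.74 × 0.31 / 0.1064 = 5.068 d
  layer 3 (fractured sandstone): t_3 = 3.34 × 0.09 / 0.1064 = 2.824 d
Total t = Σ t_i = 19.45 days.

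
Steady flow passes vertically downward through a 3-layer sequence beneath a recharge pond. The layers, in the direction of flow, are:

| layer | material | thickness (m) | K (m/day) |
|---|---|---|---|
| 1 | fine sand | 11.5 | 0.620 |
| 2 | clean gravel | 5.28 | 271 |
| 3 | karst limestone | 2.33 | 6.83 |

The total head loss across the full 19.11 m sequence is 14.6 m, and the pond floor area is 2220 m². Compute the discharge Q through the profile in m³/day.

Flow is perpendicular to layering, so the layers act in series and the equivalent K is the thickness-weighted harmonic mean.
Total thickness L = 11.5 + 5.28 + 2.33 = 19.11 m.
Σ(b_i/K_i) = 11.5/0.620 + 5.28/271 + 2.33/6.83 = 18.91 d.
K_eq = L / Σ(b_i/K_i) = 19.11 / 18.91 = 1.011 m/day.
Q = K_eq · A · (Δh/L) = 1.011 × 2220 × (14.6/19.11) = 1714 m³/day.

1710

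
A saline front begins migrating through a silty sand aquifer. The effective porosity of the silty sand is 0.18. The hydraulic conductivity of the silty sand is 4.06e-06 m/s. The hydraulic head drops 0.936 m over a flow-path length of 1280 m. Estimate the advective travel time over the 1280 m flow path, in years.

2460

Convert K: 4.06e-06 m/s × 86400 = 0.3508 m/day.
Hydraulic gradient i = Δh / L = 0.936 / 1280 = 0.0007313.
Darcy flux q = K · i = 0.3508 × 0.0007313 = 0.0002565 m/day.
Seepage velocity v = q / n_e = 0.0002565 / 0.18 = 0.001425 m/day.
Travel time t = L / v = 1280 / 0.001425 = 8.982e+05 days = 2459 years.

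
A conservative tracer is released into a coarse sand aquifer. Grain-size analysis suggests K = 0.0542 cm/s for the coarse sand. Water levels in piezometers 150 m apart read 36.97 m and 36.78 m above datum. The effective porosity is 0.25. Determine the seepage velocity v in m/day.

0.237

Convert K: 0.0542 cm/s × 864 = 46.83 m/day.
Hydraulic gradient i = (36.97 − 36.78) / 150 = 0.19 / 150 = 0.001267.
Darcy flux q = K · i = 46.83 × 0.001267 = 0.05932 m/day.
Seepage velocity v = q / n_e = 0.05932 / 0.25 = 0.2373 m/day.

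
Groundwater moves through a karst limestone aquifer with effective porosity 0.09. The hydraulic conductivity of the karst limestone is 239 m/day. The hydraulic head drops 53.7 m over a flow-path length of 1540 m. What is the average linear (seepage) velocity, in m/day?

Hydraulic gradient i = Δh / L = 53.7 / 1540 = 0.03487.
Darcy flux q = K · i = 239.0 × 0.03487 = 8.334 m/day.
Seepage velocity v = q / n_e = 8.334 / 0.09 = 92.60 m/day.

92.6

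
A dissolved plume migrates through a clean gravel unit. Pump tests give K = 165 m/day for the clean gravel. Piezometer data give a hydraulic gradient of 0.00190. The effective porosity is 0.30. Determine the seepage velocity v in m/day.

Hydraulic gradient i = 0.00190.
Darcy flux q = K · i = 165.0 × 0.001900 = 0.3135 m/day.
Seepage velocity v = q / n_e = 0.3135 / 0.30 = 1.045 m/day.

1.05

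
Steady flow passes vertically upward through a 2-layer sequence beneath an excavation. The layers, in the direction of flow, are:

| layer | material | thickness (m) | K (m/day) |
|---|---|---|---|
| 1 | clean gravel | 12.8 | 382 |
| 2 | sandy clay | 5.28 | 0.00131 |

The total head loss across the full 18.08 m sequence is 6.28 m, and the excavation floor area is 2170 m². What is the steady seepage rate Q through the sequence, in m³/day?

3.38

Flow is perpendicular to layering, so the layers act in series and the equivalent K is the thickness-weighted harmonic mean.
Total thickness L = 12.8 + 5.28 = 18.08 m.
Σ(b_i/K_i) = 12.8/382 + 5.28/0.00131 = 4031 d.
K_eq = L / Σ(b_i/K_i) = 18.08 / 4031 = 0.004486 m/day.
Q = K_eq · A · (Δh/L) = 0.004486 × 2170 × (6.28/18.08) = 3.381 m³/day.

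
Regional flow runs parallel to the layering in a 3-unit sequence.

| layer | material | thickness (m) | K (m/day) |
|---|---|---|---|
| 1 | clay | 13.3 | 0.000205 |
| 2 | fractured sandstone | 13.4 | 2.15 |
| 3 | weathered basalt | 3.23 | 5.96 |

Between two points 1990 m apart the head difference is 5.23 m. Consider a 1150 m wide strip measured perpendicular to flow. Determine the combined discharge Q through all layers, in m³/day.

145

Flow is parallel to layering, so each bed carries its own Darcy discharge and the transmissivities add.
Σ(K_i·b_i) = 0.000205×13.3 + 2.15×13.4 + 5.96×3.23 = 48.06 m²/day.
Hydraulic gradient i = Δh / L = 5.23 / 1990 = 0.002628.
Q = Σ(K_i·b_i) · W · i = 48.06 × 1150 × 0.002628 = 145.3 m³/day.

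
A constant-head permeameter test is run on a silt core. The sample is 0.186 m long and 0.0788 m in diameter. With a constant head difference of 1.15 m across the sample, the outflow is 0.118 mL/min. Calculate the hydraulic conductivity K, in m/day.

0.00564

Cross-sectional area A = π·(d/2)² = π × (0.0788/2)² = 0.004877 m².
Convert discharge: 0.118 mL/min = 1.967e-09 m³/s.
Darcy's law rearranged: K = Q·L / (A·Δh) = 1.967e-09 × 0.186 / (0.004877 × 1.15) = 6.522e-08 m/s = 0.005635 m/day.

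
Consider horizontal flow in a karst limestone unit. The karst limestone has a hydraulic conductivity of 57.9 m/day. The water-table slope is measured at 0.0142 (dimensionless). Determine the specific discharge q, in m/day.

Hydraulic gradient i = 0.0142.
Specific discharge q = K · i = 57.90 × 0.01420 = 0.8222 m/day.

0.822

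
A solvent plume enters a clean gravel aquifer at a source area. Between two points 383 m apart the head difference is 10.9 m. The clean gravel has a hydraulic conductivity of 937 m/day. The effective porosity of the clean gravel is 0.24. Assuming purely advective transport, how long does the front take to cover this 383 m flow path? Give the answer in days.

3.45

Hydraulic gradient i = Δh / L = 10.9 / 383 = 0.02846.
Darcy flux q = K · i = 937.0 × 0.02846 = 26.67 m/day.
Seepage velocity v = q / n_e = 26.67 / 0.24 = 111.1 m/day.
Travel time t = L / v = 383 / 111.1 = 3.447 days.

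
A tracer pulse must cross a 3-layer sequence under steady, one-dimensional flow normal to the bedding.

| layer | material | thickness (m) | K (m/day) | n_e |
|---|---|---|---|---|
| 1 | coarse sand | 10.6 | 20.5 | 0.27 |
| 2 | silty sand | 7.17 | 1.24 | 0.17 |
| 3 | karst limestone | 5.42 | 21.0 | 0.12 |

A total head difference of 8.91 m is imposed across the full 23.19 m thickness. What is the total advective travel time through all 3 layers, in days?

3.48

With flow normal to the layers, continuity requires the same specific discharge q through every layer.
Σ(b_i/K_i) = 10.6/20.5 + 7.17/1.24 + 5.42/21.0 = 6.557 d.
q = Δh / Σ(b_i/K_i) = 8.91 / 6.557 = 1.359 m/day.
In each layer the seepage velocity is v_i = q/n_i, so the layer transit time is t_i = b_i·n_i / q:
  layer 1 (coarse sand): t_1 = 10.6 × 0.27 / 1.359 = 2.106 d
  layer 2 (silty sand): t_2 = 7.17 × 0.17 / 1.359 = 0.8971 d
  layer 3 (karst limestone): t_3 = 5.42 × 0.12 / 1.359 = 0.4787 d
Total t = Σ t_i = 3.482 days.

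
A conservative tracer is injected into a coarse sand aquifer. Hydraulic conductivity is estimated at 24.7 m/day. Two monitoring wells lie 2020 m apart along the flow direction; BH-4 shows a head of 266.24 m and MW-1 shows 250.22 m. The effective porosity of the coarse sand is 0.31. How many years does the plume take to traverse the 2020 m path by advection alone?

8.75

Hydraulic gradient i = (266.24 − 250.22) / 2020 = 16.02 / 2020 = 0.007931.
Darcy flux q = K · i = 24.70 × 0.007931 = 0.1959 m/day.
Seepage velocity v = q / n_e = 0.1959 / 0.31 = 0.6319 m/day.
Travel time t = L / v = 2020 / 0.6319 = 3197 days = 8.752 years.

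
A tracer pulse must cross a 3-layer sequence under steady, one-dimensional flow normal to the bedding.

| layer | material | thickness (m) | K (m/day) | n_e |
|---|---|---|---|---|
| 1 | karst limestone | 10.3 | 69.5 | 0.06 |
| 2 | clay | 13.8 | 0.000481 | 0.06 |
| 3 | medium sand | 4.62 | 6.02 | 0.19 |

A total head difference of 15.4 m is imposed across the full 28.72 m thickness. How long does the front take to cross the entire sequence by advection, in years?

With flow normal to the layers, continuity requires the same specific discharge q through every layer.
Σ(b_i/K_i) = 10.3/69.5 + 13.8/0.000481 + 4.62/6.02 = 28691 d.
q = Δh / Σ(b_i/K_i) = 15.4 / 28691 = 0.0005368 m/day.
In each layer the seepage velocity is v_i = q/n_i, so the layer transit time is t_i = b_i·n_i / q:
  layer 1 (karst limestone): t_1 = 10.3 × 0.06 / 0.0005368 = 1151 d
  layer 2 (clay): t_2 = 13.8 × 0.06 / 0.0005368 = 1543 d
  layer 3 (medium sand): t_3 = 4.62 × 0.19 / 0.0005368 = 1635 d
Total t = Σ t_i = 4329 days = 11.85 years.

11.9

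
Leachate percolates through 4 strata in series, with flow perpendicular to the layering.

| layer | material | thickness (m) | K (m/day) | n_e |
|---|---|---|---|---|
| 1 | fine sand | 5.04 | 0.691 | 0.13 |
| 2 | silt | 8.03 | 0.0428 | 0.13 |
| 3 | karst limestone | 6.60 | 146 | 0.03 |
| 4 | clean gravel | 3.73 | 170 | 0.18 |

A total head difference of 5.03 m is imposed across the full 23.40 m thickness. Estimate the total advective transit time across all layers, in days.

With flow normal to the layers, continuity requires the same specific discharge q through every layer.
Σ(b_i/K_i) = 5.04/0.691 + 8.03/0.0428 + 6.60/146 + 3.73/170 = 195.0 d.
q = Δh / Σ(b_i/K_i) = 5.03 / 195.0 = 0.02580 m/day.
In each layer the seepage velocity is v_i = q/n_i, so the layer transit time is t_i = b_i·n_i / q:
  layer 1 (fine sand): t_1 = 5.04 × 0.13 / 0.02580 = 25.40 d
  layer 2 (silt): t_2 = 8.03 × 0.13 / 0.02580 = 40.46 d
  layer 3 (karst limestone): t_3 = 6.60 × 0.03 / 0.02580 = 7.675 d
  layer 4 (clean gravel): t_4 = 3.73 × 0.18 / 0.02580 = 26.03 d
Total t = Σ t_i = 99.56 days.

99.6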